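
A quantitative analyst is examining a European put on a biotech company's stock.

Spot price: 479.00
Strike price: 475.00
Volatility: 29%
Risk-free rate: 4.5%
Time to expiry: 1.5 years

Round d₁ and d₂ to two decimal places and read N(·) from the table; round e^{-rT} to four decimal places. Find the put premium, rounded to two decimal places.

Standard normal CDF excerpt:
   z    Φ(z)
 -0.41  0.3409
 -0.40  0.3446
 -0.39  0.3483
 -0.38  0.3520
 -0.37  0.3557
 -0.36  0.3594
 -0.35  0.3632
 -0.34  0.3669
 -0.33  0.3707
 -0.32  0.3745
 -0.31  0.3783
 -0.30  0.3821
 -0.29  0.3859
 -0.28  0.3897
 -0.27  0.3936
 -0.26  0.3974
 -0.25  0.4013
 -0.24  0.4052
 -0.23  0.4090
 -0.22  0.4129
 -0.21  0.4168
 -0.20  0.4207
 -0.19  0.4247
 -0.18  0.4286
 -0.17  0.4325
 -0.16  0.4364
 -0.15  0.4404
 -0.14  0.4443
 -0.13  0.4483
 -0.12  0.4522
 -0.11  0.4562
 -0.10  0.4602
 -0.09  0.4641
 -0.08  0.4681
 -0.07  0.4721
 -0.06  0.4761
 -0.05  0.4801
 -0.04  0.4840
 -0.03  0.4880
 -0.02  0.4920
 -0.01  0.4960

48.05

T = 1.5;  σ√T = 0.3552
d₁ = [ln(479/475) + (0.045 + ½·0.29²)·1.5] / (σ√T) = (0.0084 + 0.1306) / 0.3552 = 0.3912 → 0.39
d₂ = 0.3912 − 0.3552 = 0.0361 → 0.04
e^(−rT) = e^(−0.045·1.5) = 0.9347
N(−d₂) = N(-0.04) = 0.4840;  N(−d₁) = N(-0.39) = 0.3483
P = 475·0.9347·0.4840 − 479·0.3483 = 214.8875 − 166.8357 = 48.0518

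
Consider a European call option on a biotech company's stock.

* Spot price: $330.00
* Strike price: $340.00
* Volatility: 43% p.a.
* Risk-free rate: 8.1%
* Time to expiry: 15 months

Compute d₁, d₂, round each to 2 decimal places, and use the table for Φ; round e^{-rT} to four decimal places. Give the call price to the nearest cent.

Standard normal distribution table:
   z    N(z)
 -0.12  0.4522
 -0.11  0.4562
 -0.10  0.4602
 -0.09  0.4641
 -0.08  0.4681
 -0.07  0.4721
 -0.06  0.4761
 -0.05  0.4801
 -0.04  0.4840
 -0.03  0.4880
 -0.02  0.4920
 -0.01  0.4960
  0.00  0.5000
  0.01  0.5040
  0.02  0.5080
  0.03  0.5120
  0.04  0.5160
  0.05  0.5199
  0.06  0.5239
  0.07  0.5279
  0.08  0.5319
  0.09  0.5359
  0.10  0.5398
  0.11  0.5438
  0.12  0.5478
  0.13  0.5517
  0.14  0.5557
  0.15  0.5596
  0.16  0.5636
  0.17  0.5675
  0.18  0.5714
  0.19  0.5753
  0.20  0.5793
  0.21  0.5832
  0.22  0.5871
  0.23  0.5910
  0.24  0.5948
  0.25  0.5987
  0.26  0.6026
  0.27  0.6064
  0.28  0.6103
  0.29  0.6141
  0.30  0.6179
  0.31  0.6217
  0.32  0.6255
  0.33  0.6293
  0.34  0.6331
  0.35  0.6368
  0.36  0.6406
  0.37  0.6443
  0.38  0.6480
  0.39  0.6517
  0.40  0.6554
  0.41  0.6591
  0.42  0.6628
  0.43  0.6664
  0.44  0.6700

σ√T = 0.43 × 1.1180 = 0.4808
ln(S/K) + (r + σ²/2)T = ln(330/340) + (0.081 + 0.43²/2)·1.25 = -0.0299 + 0.2168 = 0.1870
d₁ = 0.1870 / 0.4808 = 0.3889 which rounds to 0.39
d₂ = d₁ − σ√T = 0.3889 − 0.4808 = -0.0919 which rounds to -0.09
e^(−rT) = e^(−0.081·1.25) = 0.9037
C = 330·N(0.39) − 340·0.9037·N(-0.09) = 330·0.6517 − 340·0.9037·0.4641 = 215.0610 − 142.5984 = 72.4626

$72.46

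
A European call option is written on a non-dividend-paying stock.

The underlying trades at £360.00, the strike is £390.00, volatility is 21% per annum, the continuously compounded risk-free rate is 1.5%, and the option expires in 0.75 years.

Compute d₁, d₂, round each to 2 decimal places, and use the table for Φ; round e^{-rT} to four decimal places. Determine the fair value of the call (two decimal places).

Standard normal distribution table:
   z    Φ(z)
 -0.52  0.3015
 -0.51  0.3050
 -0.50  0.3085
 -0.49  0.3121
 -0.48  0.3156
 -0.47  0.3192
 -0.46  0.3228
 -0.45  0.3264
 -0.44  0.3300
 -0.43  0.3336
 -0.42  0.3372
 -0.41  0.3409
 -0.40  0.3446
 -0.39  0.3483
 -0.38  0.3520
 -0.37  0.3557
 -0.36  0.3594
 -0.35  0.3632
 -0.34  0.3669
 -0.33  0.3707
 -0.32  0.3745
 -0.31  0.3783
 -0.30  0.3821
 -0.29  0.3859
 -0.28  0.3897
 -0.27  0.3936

σ√T = 0.21·√0.75 = 0.1819
d₁ = [ln(360/390) + (0.015 + ½·0.21²)·0.75] / (σ√T) = (-0.0800 + 0.0278) / 0.1819 = -0.2873 ⇒ -0.29
d₂ = -0.2873 − 0.1819 = -0.4692 ⇒ -0.47
exp(−rT) = exp(−0.015·0.75) = 0.9888
C = 360·N(-0.29) − 390·0.9888·N(-0.47) = 360·0.3859 − 390·0.9888·0.3192 = 138.9240 − 123.0937 = 15.8303

£15.83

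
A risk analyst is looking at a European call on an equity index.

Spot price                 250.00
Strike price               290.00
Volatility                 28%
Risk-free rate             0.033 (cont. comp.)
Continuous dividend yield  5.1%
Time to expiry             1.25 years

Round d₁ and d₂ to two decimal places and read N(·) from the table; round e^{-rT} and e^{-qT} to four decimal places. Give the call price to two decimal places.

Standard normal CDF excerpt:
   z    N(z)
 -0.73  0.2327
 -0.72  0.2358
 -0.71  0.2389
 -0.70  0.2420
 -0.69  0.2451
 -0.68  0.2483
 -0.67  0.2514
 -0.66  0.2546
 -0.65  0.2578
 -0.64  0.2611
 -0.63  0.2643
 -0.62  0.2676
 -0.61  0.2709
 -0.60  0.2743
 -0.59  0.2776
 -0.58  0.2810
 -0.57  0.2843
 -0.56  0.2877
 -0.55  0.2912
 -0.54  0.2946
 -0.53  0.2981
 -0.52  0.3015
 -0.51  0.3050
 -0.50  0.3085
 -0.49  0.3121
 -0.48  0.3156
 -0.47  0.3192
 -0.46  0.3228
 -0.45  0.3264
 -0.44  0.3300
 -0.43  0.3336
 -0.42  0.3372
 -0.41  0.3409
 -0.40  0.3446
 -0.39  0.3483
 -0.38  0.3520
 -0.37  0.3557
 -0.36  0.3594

14.35

σ√T = 0.28 × 1.1180 = 0.3130
d₁ = [ln(250/290) + (0.033 − 0.051 + 0.28²/2)·1.25] / 0.3130 = [-0.1484 + 0.0265] / 0.3130 = -0.3895 ⇒ -0.39
d₂ = d₁ − σ√T = -0.3895 − 0.3130 = -0.7025 ⇒ -0.70
e^(−qT) = e^(−0.051·1.25) = 0.9382;  e^(−rT) = e^(−0.033·1.25) = 0.9596
N(d₁) = N(-0.39) = 0.3483;  N(d₂) = N(-0.70) = 0.2420
C = 250·0.9382·0.3483 − 290·0.9596·0.2420 = 81.6938 − 67.3447 = 14.3490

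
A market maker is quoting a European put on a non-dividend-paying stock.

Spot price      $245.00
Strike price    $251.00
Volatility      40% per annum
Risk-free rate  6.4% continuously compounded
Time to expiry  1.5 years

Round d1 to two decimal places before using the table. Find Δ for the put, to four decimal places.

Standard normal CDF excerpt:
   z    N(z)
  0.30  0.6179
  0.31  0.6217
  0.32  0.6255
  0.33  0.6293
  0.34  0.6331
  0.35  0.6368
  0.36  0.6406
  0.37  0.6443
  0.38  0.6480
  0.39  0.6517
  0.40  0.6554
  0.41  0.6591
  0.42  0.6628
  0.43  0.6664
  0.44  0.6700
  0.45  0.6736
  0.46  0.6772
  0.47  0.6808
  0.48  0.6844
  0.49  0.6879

-0.3483

σ√T = 0.4·√1.5 = 0.4899
d₁ = [ln(245/251) + (0.064 + ½·0.4²)·1.5] / (σ√T) = (-0.0242 + 0.2160) / 0.4899 = 0.3915 ≈ 0.39
N(d₁) = N(0.39) = 0.6517
Δ_put = N(d₁) − 1 = 0.6517 − 1 = -0.3483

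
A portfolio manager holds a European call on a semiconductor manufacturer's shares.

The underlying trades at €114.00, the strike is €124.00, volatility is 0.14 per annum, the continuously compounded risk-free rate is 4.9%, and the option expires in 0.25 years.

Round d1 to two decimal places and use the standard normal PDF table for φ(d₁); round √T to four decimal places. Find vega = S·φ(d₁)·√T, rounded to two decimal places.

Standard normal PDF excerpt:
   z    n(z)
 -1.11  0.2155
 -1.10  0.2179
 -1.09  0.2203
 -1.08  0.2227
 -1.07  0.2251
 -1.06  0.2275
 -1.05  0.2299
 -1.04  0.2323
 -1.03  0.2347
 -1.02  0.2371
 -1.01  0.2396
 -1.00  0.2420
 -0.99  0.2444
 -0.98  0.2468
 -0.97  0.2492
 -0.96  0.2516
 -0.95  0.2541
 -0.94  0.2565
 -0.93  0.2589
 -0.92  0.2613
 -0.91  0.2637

σ√T = 0.14·√0.25 = 0.0700
d₁ = [ln(114/124) + (0.049 + 0.14²/2)·0.25] / 0.0700 = [-0.0841 + 0.0147] / 0.0700 = -0.9912 → -0.99
√T = √0.25 = 0.5000
φ(d₁) = φ(-0.99) = 0.2444
vega = S·φ(d₁)·√T = 114·0.2444·0.5000 = 13.9308
(Call and put vega coincide under Black-Scholes.)

13.93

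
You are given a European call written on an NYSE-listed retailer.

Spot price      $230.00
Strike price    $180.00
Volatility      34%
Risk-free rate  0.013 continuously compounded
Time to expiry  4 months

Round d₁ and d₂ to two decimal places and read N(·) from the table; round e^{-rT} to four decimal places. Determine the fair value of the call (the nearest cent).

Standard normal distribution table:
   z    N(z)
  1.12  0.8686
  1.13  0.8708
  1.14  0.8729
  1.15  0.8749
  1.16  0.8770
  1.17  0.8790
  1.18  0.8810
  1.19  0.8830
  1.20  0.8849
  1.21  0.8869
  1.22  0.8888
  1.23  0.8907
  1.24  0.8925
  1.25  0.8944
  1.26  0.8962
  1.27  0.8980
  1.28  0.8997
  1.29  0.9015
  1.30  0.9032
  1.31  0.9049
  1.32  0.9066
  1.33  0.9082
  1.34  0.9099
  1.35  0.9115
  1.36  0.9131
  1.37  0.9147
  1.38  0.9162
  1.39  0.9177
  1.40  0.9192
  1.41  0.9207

$52.84

σ√T = 0.34 × 0.5774 = 0.1963
d₁ = [ln(230/180) + (0.013 + 0.34²/2)·0.3333] / 0.1963 = [0.2451 + 0.0236] / 0.1963 = 1.3689 which rounds to 1.37
d₂ = d₁ − σ√T = 1.3689 − 0.1963 = 1.1726 which rounds to 1.17
exp(−rT) = exp(−0.013·0.3333) = 0.9957
N(d₁) = N(1.37) = 0.9147;  N(d₂) = N(1.17) = 0.8790
C = 230·0.9147 − 180·0.9957·0.8790 = 210.3810 − 157.5397 = 52.8413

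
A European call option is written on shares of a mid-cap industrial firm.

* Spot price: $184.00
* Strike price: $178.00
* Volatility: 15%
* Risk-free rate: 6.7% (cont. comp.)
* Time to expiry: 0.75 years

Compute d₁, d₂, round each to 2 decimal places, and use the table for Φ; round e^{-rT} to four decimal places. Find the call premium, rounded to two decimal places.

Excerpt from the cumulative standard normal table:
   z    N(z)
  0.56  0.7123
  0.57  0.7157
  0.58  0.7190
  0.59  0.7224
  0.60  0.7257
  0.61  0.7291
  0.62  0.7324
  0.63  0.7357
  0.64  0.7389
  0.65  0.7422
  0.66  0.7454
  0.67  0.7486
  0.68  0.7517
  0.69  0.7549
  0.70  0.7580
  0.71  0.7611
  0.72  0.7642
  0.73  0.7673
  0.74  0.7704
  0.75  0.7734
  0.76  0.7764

T = 0.75;  σ√T = 0.1299
d₁ = [ln(184/178) + (0.067 + ½·0.15²)·0.75] / (σ√T) = (0.0332 + 0.0587) / 0.1299 = 0.7070 ≈ 0.71
d₂ = 0.7070 − 0.1299 = 0.5771 ≈ 0.58
e^(−rT) = e^(−0.067·0.75) = 0.9510
N(d₁) = N(0.71) = 0.7611;  N(d₂) = N(0.58) = 0.7190
C = 184·0.7611 − 178·0.9510·0.7190 = 140.0424 − 121.7109 = 18.3315

$18.33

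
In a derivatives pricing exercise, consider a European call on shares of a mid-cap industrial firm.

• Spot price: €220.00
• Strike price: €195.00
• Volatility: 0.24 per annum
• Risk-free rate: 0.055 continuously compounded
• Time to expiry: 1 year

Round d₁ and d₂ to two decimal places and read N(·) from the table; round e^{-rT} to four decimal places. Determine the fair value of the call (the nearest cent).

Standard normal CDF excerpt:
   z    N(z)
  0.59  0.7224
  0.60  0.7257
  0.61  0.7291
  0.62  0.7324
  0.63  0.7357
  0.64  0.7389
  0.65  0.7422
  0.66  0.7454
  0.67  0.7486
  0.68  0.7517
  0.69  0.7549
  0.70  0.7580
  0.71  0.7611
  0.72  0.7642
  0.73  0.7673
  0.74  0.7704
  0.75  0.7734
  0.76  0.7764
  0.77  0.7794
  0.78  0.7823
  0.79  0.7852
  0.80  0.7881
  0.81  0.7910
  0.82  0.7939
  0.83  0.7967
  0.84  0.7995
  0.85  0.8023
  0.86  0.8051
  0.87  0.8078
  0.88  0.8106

σ√T = 0.24·√1 = 0.2400
d₁ = [ln(220/195) + (0.055 + ½·0.24²)·1] / (σ√T) = (0.1206 + 0.0838) / 0.2400 = 0.8518 which rounds to 0.85
d₂ = 0.8518 − 0.2400 = 0.6118 which rounds to 0.61
exp(−rT) = exp(−0.055·1) = 0.9465
C = 220·N(0.85) − 195·0.9465·N(0.61) = 220·0.8023 − 195·0.9465·0.7291 = 176.5060 − 134.5682 = 41.9378

€41.94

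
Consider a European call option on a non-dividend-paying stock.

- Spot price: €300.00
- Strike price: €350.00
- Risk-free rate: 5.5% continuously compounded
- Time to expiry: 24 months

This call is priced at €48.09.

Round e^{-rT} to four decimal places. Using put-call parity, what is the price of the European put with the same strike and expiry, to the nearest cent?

exp(−rT) = exp(−0.055·2) = 0.8958
Put-call parity: C − P = S − K·e^(−rT) = 300 − 350·0.8958 = 300 − 313.5300 = -13.5300
P = C − (C − P) = 48.09 − (-13.5300) = 61.6200

€61.62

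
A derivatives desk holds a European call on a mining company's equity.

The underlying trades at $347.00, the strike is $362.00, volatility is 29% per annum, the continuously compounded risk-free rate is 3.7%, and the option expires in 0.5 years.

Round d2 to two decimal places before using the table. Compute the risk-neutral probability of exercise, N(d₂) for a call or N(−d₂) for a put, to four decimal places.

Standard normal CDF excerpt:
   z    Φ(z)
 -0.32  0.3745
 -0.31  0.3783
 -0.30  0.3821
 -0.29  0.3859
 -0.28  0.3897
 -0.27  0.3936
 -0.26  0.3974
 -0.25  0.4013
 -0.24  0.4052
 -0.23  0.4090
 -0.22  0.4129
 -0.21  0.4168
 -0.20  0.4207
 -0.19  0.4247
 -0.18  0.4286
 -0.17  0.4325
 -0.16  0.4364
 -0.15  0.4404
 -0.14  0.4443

σ√T = 0.29 × 0.7071 = 0.2051
ln(S/K) + (r + σ²/2)T = ln(347/362) + (0.037 + 0.29²/2)·0.5 = -0.0423 + 0.0395 = -0.0028
d₁ = -0.0028 / 0.2051 = -0.0136 ≈ -0.01
d₂ = d₁ − σ√T = -0.0136 − 0.2051 = -0.2187 ≈ -0.22
Pr(exercise) under Q = N(d₂) = 0.4129

0.4129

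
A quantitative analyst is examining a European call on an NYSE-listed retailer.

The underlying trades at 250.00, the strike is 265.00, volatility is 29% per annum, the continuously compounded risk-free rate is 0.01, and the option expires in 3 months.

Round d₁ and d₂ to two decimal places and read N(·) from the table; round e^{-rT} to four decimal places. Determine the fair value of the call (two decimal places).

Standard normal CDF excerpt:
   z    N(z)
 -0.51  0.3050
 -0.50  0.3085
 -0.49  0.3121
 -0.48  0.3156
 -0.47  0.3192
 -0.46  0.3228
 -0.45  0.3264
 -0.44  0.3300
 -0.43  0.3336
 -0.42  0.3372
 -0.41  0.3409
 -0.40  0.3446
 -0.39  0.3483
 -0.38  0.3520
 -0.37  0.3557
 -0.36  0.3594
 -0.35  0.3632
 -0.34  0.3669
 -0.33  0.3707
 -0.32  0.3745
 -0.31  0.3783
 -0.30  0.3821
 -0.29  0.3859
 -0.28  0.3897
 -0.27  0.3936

σ√T = 0.29 × 0.5000 = 0.1450
d₁ = [ln(250/265) + (0.01 + ½·0.29²)·0.25] / (σ√T) = (-0.0583 + 0.0130) / 0.1450 = -0.3121 which rounds to -0.31
d₂ = -0.3121 − 0.1450 = -0.4571 which rounds to -0.46
exp(−rT) = exp(−0.01·0.25) = 0.9975
N(d₁) = N(-0.31) = 0.3783;  N(d₂) = N(-0.46) = 0.3228
C = 250·0.3783 − 265·0.9975·0.3228 = 94.5750 − 85.3281 = 9.2469

9.25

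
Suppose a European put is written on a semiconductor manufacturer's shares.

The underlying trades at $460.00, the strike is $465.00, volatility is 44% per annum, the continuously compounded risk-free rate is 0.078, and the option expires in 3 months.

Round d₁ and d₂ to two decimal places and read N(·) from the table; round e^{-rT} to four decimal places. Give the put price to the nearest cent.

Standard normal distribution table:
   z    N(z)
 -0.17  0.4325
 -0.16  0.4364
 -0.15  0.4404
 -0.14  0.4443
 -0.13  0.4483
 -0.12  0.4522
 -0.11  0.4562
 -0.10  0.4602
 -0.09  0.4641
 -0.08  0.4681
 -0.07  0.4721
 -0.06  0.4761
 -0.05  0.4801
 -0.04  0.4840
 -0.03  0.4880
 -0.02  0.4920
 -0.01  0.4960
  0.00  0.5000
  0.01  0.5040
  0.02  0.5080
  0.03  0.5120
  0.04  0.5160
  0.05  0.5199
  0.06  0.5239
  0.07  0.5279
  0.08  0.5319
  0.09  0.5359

σ√T = 0.44 × 0.5000 = 0.2200
d₁ = [ln(460/465) + (0.078 + ½·0.44²)·0.25] / (σ√T) = (-0.0108 + 0.0437) / 0.2200 = 0.1495 ≈ 0.15
d₂ = 0.1495 − 0.2200 = -0.0705 ≈ -0.07
e^(−rT) = e^(−0.078·0.25) = 0.9807
P = 465·0.9807·N(0.07) − 460·N(-0.15) = 465·0.9807·0.5279 − 460·0.4404 = 240.7359 − 202.5840 = 38.1519

$38.15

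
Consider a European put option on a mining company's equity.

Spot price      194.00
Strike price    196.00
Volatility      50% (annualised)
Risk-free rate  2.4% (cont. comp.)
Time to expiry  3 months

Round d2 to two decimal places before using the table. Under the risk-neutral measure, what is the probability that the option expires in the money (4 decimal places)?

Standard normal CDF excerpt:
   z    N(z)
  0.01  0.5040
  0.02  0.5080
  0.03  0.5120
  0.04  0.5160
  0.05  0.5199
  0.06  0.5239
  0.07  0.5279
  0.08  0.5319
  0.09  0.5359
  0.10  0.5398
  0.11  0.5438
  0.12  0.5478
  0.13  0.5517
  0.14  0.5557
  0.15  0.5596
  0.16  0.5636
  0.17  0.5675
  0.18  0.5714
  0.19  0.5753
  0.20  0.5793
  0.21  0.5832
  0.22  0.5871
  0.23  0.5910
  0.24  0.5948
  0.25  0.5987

0.5557

σ√T = 0.5 × 0.5000 = 0.2500
ln(S/K) + (r + σ²/2)T = ln(194/196) + (0.024 + 0.5²/2)·0.25 = -0.0103 + 0.0372 = 0.0270
d₁ = 0.0270 / 0.2500 = 0.1080 which rounds to 0.11
d₂ = d₁ − σ√T = 0.1080 − 0.2500 = -0.1420 which rounds to -0.14
Risk-neutral Pr[S_T < K] = N(−d₂) = N(0.14) = 0.5557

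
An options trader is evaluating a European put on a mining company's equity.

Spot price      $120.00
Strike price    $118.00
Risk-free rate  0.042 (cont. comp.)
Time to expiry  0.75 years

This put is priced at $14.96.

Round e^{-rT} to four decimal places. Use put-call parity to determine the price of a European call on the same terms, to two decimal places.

$20.62

exp(−rT) = exp(−0.042·0.75) = 0.9690
Put-call parity: C − P = S − K·e^(−rT) = 120 − 118·0.9690 = 120 − 114.3420 = 5.6580
C = P + (C − P) = 14.96 + (5.6580) = 20.6180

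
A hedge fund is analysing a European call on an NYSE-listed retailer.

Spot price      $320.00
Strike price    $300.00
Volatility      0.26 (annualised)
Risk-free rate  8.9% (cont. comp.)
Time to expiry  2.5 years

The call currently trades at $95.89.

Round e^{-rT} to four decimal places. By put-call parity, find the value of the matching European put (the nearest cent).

$16.04

exp(−rT) = exp(−0.089·2.5) = 0.8005
Put-call parity: C − P = S − K·e^(−rT) = 320 − 300·0.8005 = 320 − 240.1500 = 79.8500
P = C − (C − P) = 95.89 − (79.8500) = 16.0400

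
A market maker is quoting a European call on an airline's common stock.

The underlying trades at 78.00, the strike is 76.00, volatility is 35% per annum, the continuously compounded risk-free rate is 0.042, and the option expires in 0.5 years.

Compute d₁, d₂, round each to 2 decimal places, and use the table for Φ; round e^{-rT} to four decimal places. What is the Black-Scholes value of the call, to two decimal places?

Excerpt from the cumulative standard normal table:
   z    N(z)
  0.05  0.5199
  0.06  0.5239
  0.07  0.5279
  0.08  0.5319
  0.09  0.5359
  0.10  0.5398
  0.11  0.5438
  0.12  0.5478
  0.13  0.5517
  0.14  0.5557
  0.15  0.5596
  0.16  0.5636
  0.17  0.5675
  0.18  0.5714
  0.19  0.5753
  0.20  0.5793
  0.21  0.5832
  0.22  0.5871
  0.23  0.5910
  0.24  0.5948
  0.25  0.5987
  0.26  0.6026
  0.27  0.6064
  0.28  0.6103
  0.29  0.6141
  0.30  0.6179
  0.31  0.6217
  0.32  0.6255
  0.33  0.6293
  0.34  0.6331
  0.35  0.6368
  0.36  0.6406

9.21

T = 0.5;  σ√T = 0.2475
d₁ = [ln(78/76) + (0.042 + 0.35²/2)·0.5] / 0.2475 = [0.0260 + 0.0516] / 0.2475 = 0.3136 which rounds to 0.31
d₂ = d₁ − σ√T = 0.3136 − 0.2475 = 0.0661 which rounds to 0.07
exp(−rT) = exp(−0.042·0.5) = 0.9792
C = 78·N(0.31) − 76·0.9792·N(0.07) = 78·0.6217 − 76·0.9792·0.5279 = 48.4926 − 39.2859 = 9.2067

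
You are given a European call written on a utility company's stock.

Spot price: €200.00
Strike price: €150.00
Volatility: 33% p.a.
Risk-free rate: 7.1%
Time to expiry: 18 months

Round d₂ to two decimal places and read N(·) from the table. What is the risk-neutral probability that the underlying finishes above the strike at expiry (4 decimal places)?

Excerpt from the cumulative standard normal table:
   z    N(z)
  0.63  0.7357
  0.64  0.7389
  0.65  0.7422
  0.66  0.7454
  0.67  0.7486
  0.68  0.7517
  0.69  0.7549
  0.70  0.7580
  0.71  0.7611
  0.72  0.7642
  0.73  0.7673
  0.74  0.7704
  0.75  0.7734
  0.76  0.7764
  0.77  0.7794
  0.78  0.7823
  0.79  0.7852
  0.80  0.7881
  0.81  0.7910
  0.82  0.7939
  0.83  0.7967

0.7794

T = 1.5;  σ√T = 0.4042
ln(S/K) + (r + σ²/2)T = ln(200/150) + (0.071 + 0.33²/2)·1.5 = 0.2877 + 0.1882 = 0.4759
d₁ = 0.4759 / 0.4042 = 1.1774 which rounds to 1.18
d₂ = d₁ − σ√T = 1.1774 − 0.4042 = 0.7732 which rounds to 0.77
Pr(exercise) under Q = N(d₂) = 0.7794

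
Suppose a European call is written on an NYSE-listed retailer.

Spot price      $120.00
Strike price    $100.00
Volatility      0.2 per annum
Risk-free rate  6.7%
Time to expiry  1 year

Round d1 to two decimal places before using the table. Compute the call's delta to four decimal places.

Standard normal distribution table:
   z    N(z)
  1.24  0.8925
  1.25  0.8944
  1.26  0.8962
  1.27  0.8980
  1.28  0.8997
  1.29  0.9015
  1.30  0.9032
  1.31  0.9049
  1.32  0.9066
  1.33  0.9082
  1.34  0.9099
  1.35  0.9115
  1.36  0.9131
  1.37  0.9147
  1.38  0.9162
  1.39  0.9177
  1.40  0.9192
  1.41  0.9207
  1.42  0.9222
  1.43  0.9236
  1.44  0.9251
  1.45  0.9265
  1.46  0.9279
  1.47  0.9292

σ√T = 0.2 × 1.0000 = 0.2000
d₁ = [ln(120/100) + (0.067 + ½·0.2²)·1] / (σ√T) = (0.1823 + 0.0870) / 0.2000 = 1.3466 → 1.35
N(d₁) = N(1.35) = 0.9115
Δ_call = N(d₁) = 0.9115

0.9115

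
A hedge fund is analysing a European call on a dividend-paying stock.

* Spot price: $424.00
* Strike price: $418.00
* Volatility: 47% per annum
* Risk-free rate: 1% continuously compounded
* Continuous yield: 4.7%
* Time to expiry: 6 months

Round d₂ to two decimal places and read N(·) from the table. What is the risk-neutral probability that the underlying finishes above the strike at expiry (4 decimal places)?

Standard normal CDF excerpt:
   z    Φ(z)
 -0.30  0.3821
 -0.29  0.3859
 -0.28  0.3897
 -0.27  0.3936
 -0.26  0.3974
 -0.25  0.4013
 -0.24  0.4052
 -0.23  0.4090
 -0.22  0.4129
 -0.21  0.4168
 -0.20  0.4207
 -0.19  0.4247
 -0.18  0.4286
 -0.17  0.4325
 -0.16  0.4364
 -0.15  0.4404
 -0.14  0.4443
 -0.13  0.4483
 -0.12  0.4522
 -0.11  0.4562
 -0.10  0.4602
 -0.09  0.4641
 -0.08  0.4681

0.4286

T = 0.5;  σ√T = 0.3323
d₁ = [ln(424/418) + (0.01 − 0.047 + 0.47²/2)·0.5] / 0.3323 = [0.0143 + 0.0367] / 0.3323 = 0.1534 which rounds to 0.15
d₂ = d₁ − σ√T = 0.1534 − 0.3323 = -0.1790 which rounds to -0.18
Pr(exercise) under Q = N(d₂) = 0.4286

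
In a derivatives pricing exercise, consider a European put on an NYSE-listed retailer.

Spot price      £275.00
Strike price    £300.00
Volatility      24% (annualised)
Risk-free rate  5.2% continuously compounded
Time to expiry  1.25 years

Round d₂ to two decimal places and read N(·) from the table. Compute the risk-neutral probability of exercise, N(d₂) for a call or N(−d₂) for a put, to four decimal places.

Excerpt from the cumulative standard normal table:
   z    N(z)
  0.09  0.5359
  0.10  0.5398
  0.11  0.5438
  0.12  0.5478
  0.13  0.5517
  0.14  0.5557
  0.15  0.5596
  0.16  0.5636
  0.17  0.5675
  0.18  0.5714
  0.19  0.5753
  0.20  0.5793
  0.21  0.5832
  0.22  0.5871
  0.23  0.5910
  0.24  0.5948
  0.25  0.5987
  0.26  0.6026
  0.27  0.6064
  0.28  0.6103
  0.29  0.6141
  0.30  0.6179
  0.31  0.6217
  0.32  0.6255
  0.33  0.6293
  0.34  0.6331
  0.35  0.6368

0.5871

σ√T = 0.24·√1.25 = 0.2683
d₁ = [ln(275/300) + (0.052 + 0.24²/2)·1.25] / 0.2683 = [-0.0870 + 0.1010] / 0.2683 = 0.0521 → 0.05
d₂ = d₁ − σ√T = 0.0521 − 0.2683 = -0.2162 → -0.22
Pr(exercise) under Q = N(−d₂) = N(0.22) = 0.5871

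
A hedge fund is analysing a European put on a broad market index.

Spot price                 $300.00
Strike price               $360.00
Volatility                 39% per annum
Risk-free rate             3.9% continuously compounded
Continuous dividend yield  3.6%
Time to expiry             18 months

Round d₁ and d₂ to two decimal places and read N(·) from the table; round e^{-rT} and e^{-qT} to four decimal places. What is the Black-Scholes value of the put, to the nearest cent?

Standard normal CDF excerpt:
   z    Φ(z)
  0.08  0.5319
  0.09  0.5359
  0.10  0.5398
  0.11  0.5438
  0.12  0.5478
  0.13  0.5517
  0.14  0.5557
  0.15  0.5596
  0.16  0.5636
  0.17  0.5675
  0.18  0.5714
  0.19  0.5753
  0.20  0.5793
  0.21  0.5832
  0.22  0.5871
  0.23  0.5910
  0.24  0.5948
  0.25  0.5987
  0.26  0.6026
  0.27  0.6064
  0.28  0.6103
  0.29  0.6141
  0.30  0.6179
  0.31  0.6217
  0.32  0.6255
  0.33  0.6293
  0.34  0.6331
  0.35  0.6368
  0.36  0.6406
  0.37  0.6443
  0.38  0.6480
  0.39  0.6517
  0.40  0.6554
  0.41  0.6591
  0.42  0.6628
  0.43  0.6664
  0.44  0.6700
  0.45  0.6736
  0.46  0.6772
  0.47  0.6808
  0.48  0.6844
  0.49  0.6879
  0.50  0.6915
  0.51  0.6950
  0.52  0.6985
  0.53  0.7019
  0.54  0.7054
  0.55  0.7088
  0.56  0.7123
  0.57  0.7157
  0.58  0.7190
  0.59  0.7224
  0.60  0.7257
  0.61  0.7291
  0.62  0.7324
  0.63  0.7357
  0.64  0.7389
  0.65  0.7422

σ√T = 0.39 × 1.2247 = 0.4777
ln(S/K) + (r − q + σ²/2)T = ln(300/360) + (0.039 − 0.036 + 0.39²/2)·1.5 = -0.1823 + 0.1186 = -0.0637
d₁ = -0.0637 / 0.4777 = -0.1335 ⇒ -0.13
d₂ = d₁ − σ√T = -0.1335 − 0.4777 = -0.6111 ⇒ -0.61
exp(−qT) = exp(−0.036·1.5) = 0.9474;  exp(−rT) = exp(−0.039·1.5) = 0.9432
N(−d₂) = N(0.61) = 0.7291;  N(−d₁) = N(0.13) = 0.5517
P = 360·0.9432·0.7291 − 300·0.9474·0.5517 = 247.5674 − 156.8042 = 90.7632

$90.76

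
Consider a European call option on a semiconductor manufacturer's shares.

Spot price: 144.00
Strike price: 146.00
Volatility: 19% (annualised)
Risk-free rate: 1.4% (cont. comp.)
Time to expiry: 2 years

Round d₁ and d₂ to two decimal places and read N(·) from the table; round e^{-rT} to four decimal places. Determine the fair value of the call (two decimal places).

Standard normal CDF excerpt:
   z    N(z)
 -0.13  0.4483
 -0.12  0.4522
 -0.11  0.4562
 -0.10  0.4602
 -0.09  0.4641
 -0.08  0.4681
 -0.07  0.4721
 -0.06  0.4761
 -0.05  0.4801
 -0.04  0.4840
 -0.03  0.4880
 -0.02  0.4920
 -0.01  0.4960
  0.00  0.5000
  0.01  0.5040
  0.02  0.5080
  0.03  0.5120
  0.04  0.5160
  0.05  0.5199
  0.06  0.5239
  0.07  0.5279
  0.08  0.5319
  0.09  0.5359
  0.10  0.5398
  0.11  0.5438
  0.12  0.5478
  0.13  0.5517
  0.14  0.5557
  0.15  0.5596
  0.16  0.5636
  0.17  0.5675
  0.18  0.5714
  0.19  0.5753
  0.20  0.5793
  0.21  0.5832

16.39

σ√T = 0.19·√2 = 0.2687
d₁ = [ln(144/146) + (0.014 + 0.19²/2)·2] / 0.2687 = [-0.0138 + 0.0641] / 0.2687 = 0.1872 ⇒ 0.19
d₂ = d₁ − σ√T = 0.1872 − 0.2687 = -0.0815 ⇒ -0.08
e^(−rT) = e^(−0.014·2) = 0.9724
N(d₁) = N(0.19) = 0.5753;  N(d₂) = N(-0.08) = 0.4681
C = 144·0.5753 − 146·0.9724·0.4681 = 82.8432 − 66.4563 = 16.3869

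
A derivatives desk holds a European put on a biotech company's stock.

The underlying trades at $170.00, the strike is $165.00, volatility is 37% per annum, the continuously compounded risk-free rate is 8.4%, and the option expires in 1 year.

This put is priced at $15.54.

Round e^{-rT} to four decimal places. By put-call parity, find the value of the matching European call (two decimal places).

$33.84

exp(−rT) = exp(−0.084·1) = 0.9194
Put-call parity: C − P = S − K·e^(−rT) = 170 − 165·0.9194 = 170 − 151.7010 = 18.2990
C = P + (C − P) = 15.54 + (18.2990) = 33.8390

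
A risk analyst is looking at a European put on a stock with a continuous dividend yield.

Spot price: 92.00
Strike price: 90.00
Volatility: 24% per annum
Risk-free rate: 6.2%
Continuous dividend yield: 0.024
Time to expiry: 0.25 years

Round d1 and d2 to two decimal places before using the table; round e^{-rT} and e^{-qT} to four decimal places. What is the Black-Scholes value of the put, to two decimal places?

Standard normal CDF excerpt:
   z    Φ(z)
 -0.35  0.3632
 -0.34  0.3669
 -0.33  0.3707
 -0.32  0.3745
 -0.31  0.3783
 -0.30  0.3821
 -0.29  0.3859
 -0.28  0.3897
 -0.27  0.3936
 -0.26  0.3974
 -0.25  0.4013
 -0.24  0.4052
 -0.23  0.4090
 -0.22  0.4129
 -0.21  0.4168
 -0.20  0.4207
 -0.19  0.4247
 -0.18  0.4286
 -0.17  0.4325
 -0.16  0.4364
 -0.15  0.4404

3.03

T = 0.25;  σ√T = 0.1200
d₁ = [ln(92/90) + (0.062 − 0.024 + 0.24²/2)·0.25] / 0.1200 = [0.0220 + 0.0167] / 0.1200 = 0.3223 ≈ 0.32
d₂ = d₁ − σ√T = 0.3223 − 0.1200 = 0.2023 ≈ 0.20
e^(−qT) = e^(−0.024·0.25) = 0.9940;  e^(−rT) = e^(−0.062·0.25) = 0.9846
P = 90·0.9846·N(-0.20) − 92·0.9940·N(-0.32) = 90·0.9846·0.4207 − 92·0.9940·0.3745 = 37.2799 − 34.2473 = 3.0326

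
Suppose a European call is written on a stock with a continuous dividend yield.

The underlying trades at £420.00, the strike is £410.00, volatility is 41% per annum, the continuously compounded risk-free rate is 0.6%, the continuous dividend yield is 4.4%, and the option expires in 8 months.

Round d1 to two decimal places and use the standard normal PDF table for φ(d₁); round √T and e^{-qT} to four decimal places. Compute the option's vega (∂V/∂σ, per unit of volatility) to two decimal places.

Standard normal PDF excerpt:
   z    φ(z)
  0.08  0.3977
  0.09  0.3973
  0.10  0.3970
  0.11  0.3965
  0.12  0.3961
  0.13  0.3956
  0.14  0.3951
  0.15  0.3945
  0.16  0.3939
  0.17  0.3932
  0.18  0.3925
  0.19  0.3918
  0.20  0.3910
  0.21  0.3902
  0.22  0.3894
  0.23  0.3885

T = 0.6667;  σ√T = 0.3348
d₁ = [ln(420/410) + (0.006 − 0.044 + 0.41²/2)·0.6667] / 0.3348 = [0.0241 + 0.0307] / 0.3348 = 0.1637 which rounds to 0.16
√T = √0.6667 = 0.8165
φ(d₁) = φ(0.16) = 0.3939
e^(−qT) = e^(−0.044·0.6667) = 0.9711
vega = S·e^(−qT)·φ(d₁)·√T = 420·0.9711·0.3939·0.8165 = 131.1763

131.18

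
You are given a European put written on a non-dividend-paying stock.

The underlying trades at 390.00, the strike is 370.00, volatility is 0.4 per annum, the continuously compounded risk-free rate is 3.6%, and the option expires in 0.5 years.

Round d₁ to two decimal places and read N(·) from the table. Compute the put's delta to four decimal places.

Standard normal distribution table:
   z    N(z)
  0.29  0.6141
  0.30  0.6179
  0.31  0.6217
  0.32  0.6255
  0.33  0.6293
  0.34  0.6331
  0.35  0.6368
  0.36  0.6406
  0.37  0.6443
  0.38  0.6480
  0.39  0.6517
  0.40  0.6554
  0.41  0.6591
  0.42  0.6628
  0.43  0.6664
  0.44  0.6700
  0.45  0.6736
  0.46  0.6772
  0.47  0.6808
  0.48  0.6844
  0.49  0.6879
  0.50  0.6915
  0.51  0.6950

σ√T = 0.4 × 0.7071 = 0.2828
d₁ = [ln(390/370) + (0.036 + 0.4²/2)·0.5] / 0.2828 = [0.0526 + 0.0580] / 0.2828 = 0.3912 ⇒ 0.39
N(d₁) = N(0.39) = 0.6517
Δ_put = N(d₁) − 1 = 0.6517 − 1 = -0.3483

-0.3483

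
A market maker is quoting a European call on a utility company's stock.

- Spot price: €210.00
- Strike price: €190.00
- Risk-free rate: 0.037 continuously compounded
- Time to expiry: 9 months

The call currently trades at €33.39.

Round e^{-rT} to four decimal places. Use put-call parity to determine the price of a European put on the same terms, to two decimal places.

€8.18

e^(−rT) = e^(−0.037·0.75) = 0.9726
Put-call parity: C − P = S − K·e^(−rT) = 210 − 190·0.9726 = 210 − 184.7940 = 25.2060
P = C − (C − P) = 33.39 − (25.2060) = 8.1840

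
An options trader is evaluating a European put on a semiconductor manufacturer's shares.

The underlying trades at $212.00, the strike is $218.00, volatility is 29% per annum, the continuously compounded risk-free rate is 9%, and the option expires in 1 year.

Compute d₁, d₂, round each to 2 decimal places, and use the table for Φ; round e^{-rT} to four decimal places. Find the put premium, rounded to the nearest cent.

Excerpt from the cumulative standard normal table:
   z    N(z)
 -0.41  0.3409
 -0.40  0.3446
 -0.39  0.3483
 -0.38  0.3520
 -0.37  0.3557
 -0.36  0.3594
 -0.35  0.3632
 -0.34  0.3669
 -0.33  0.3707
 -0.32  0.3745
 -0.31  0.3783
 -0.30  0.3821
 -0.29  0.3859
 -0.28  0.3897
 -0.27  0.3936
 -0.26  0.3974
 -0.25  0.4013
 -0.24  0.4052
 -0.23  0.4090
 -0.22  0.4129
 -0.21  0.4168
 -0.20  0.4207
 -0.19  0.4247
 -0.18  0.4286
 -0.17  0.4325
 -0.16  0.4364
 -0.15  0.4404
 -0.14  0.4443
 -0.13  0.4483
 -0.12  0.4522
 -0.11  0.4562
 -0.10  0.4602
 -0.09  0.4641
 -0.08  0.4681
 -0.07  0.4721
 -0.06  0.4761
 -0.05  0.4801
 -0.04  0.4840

σ√T = 0.29 × 1.0000 = 0.2900
d₁ = [ln(212/218) + (0.09 + 0.29²/2)·1] / 0.2900 = [-0.0279 + 0.1321] / 0.2900 = 0.3591 ⇒ 0.36
d₂ = d₁ − σ√T = 0.3591 − 0.2900 = 0.0691 ⇒ 0.07
exp(−rT) = exp(−0.09·1) = 0.9139
N(−d₂) = N(-0.07) = 0.4721;  N(−d₁) = N(-0.36) = 0.3594
P = 218·0.9139·0.4721 − 212·0.3594 = 94.0566 − 76.1928 = 17.8638

$17.86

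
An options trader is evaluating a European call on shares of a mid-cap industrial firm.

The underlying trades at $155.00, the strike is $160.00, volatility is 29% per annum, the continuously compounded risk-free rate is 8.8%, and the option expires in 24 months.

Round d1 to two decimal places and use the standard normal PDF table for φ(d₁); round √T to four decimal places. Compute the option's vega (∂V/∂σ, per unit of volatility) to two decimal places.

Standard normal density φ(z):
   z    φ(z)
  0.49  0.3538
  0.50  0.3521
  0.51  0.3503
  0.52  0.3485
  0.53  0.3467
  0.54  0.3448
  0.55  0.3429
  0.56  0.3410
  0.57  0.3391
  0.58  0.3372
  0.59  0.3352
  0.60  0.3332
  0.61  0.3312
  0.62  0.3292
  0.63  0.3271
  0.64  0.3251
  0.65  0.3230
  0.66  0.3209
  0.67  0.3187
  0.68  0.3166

74.75

T = 2;  σ√T = 0.4101
d₁ = [ln(155/160) + (0.088 + ½·0.29²)·2] / (σ√T) = (-0.0317 + 0.2601) / 0.4101 = 0.5568 ⇒ 0.56
√T = √2 = 1.4142
φ(d₁) = φ(0.56) = 0.3410
vega = S·φ(d₁)·√T = 155·0.3410·1.4142 = 74.7475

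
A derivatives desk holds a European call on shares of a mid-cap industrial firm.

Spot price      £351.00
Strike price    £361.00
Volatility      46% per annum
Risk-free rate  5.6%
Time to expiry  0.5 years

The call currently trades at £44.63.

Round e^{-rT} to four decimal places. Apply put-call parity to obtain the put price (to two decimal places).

e^(−rT) = e^(−0.056·0.5) = 0.9724
Put-call parity: C − P = S − K·e^(−rT) = 351 − 361·0.9724 = 351 − 351.0364 = -0.0364
P = C − (C − P) = 44.63 − (-0.0364) = 44.6664

£44.67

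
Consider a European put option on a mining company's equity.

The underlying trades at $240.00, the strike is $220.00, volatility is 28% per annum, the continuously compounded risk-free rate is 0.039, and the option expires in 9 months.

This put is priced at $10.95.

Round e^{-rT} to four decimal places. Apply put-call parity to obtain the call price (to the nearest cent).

exp(−rT) = exp(−0.039·0.75) = 0.9712
Put-call parity: C − P = S − K·e^(−rT) = 240 − 220·0.9712 = 240 − 213.6640 = 26.3360
C = P + (C − P) = 10.95 + (26.3360) = 37.2860

$37.29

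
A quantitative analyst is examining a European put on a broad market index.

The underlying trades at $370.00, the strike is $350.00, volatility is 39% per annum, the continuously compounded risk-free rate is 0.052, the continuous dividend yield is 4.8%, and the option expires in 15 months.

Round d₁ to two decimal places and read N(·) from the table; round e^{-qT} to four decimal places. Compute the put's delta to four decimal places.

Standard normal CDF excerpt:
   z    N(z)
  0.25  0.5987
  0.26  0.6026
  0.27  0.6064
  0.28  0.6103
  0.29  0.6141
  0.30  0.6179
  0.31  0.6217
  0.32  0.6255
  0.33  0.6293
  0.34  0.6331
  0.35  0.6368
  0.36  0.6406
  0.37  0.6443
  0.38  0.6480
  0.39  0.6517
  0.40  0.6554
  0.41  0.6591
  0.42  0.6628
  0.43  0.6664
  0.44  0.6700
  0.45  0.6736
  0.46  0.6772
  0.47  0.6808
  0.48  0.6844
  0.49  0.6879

σ√T = 0.39 × 1.1180 = 0.4360
d₁ = [ln(370/350) + (0.052 − 0.048 + ½·0.39²)·1.25] / (σ√T) = (0.0556 + 0.1001) / 0.4360 = 0.3569 → 0.36
N(d₁) = N(0.36) = 0.6406
Δ_put = e^(−qT)·(N(d₁) − 1) = 0.9418·(0.6406 − 1) = -0.3385

-0.3385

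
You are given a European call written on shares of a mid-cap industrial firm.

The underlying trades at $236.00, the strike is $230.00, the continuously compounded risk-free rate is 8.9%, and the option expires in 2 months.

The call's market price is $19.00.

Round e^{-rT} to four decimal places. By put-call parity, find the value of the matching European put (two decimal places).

exp(−rT) = exp(−0.089·0.1667) = 0.9853
Put-call parity: C − P = S − K·e^(−rT) = 236 − 230·0.9853 = 236 − 226.6190 = 9.3810
P = C − (C − P) = 19.00 − (9.3810) = 9.6190

$9.62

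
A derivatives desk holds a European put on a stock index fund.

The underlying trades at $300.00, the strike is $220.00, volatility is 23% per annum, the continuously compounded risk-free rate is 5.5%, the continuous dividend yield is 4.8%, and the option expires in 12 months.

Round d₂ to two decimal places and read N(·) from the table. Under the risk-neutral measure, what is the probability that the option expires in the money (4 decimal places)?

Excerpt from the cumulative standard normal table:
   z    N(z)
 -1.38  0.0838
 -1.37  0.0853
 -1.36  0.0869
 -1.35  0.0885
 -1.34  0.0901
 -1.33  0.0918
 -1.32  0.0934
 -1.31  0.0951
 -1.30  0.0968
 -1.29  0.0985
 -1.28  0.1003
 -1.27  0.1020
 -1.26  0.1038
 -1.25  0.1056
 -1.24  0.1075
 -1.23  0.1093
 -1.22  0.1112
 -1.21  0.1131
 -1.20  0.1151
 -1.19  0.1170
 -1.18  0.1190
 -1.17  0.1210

0.1038

T = 1;  σ√T = 0.2300
d₁ = [ln(300/220) + (0.055 − 0.048 + ½·0.23²)·1] / (σ√T) = (0.3102 + 0.0335) / 0.2300 = 1.4939 ⇒ 1.49
d₂ = 1.4939 − 0.2300 = 1.2639 ⇒ 1.26
Risk-neutral Pr[S_T < K] = N(−d₂) = N(-1.26) = 0.1038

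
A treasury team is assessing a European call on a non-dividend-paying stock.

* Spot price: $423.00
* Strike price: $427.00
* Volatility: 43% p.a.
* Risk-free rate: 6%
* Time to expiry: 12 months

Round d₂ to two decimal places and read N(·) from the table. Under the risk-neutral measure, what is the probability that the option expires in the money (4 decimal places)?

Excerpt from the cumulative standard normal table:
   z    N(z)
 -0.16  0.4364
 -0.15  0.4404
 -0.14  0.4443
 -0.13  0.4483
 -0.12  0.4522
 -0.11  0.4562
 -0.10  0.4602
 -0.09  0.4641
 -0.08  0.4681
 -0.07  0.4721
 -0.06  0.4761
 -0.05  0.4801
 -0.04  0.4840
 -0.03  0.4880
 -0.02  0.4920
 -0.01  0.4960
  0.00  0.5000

T = 1;  σ√T = 0.4300
d₁ = [ln(423/427) + (0.06 + ½·0.43²)·1] / (σ√T) = (-0.0094 + 0.1524) / 0.4300 = 0.3326 ≈ 0.33
d₂ = 0.3326 − 0.4300 = -0.0974 ≈ -0.10
Risk-neutral Pr[S_T > K] = N(d₂) = N(-0.10) = 0.4602

0.4602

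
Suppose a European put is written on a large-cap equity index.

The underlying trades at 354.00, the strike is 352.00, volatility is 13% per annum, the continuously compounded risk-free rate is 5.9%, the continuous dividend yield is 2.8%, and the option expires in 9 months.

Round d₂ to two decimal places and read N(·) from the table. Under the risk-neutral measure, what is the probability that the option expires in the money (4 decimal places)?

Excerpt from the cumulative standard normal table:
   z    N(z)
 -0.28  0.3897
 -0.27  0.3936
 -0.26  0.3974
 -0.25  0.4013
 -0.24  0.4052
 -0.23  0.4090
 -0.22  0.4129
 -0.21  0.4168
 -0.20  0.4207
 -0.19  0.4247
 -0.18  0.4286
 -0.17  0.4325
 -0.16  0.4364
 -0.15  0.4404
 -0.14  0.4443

0.4207

σ√T = 0.13·√0.75 = 0.1126
d₁ = [ln(354/352) + (0.059 − 0.028 + ½·0.13²)·0.75] / (σ√T) = (0.0057 + 0.0296) / 0.1126 = 0.3131 ⇒ 0.31
d₂ = 0.3131 − 0.1126 = 0.2005 ⇒ 0.20
Risk-neutral Pr[S_T < K] = N(−d₂) = N(-0.20) = 0.4207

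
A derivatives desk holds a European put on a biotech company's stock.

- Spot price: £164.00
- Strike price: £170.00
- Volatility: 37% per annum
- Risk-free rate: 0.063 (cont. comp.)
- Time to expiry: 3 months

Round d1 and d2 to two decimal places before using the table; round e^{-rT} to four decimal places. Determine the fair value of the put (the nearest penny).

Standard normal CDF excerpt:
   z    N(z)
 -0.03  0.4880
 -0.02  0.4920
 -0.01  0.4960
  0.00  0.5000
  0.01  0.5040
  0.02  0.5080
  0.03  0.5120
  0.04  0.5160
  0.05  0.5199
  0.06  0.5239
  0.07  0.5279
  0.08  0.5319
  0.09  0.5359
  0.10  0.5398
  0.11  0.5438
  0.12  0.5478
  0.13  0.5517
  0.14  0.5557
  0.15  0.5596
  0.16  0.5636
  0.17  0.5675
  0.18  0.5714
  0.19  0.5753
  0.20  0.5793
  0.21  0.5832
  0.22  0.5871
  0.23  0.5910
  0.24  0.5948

£13.63

σ√T = 0.37 × 0.5000 = 0.1850
d₁ = [ln(164/170) + (0.063 + 0.37²/2)·0.25] / 0.1850 = [-0.0359 + 0.0329] / 0.1850 = -0.0166 ⇒ -0.02
d₂ = d₁ − σ√T = -0.0166 − 0.1850 = -0.2016 ⇒ -0.20
e^(−rT) = e^(−0.063·0.25) = 0.9844
N(−d₂) = N(0.20) = 0.5793;  N(−d₁) = N(0.02) = 0.5080
P = 170·0.9844·0.5793 − 164·0.5080 = 96.9447 − 83.3120 = 13.6327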